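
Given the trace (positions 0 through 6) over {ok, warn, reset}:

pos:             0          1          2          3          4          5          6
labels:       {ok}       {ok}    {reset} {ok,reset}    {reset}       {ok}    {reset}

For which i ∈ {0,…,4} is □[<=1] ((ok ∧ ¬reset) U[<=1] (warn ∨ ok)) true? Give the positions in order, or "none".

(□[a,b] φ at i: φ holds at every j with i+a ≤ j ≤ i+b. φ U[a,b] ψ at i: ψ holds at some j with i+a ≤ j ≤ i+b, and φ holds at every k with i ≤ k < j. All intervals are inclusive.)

Evaluate at each i in [0,4]:
  i=0: ✓ (all of [0,1])
  i=1: ✗ (fails at j=2)
  i=2: ✗ (fails at j=2)
  i=3: ✗ (fails at j=4)
  i=4: ✗ (fails at j=4)

0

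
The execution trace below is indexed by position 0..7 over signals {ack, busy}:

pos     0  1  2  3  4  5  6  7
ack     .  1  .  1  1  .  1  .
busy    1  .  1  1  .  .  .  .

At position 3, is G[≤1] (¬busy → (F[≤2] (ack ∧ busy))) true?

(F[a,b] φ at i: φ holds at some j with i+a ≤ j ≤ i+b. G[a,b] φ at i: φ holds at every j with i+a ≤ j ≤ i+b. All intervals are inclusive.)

Check (¬busy → (F[≤2] (ack ∧ busy))) at every j in [3,4]:
  j=3: antecedent false → ✓
  j=4: antecedent true; consequent fails (none in [4,6]) → ✗
Fails at j=4 → formula fails.

No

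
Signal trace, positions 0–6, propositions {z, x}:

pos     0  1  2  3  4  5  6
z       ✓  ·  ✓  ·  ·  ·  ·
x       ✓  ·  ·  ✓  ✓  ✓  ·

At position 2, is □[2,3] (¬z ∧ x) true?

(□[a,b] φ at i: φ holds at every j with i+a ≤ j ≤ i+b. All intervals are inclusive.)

Check (¬z ∧ x) at every j in [4,5]:
  j=4: true
  j=5: true
All positions satisfy it → formula holds.

True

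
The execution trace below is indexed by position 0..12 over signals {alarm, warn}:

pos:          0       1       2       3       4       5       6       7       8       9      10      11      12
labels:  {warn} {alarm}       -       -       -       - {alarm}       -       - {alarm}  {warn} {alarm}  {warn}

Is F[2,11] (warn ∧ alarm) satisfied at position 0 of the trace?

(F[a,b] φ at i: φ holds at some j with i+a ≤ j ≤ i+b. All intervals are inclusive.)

No

Check (warn ∧ alarm) at each j in [2,11]:
  j=2: false
  j=3: false
  j=4: false
  j=5: false
  j=6: false
  j=7: false
  j=8: false
  j=9: false
  j=10: false
  j=11: false
No position in the window satisfies it → formula fails.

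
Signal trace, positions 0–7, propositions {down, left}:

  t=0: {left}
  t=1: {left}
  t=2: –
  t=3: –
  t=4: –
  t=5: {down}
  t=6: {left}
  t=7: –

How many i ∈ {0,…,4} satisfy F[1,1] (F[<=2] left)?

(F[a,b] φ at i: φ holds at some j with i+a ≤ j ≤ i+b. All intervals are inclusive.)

Evaluate at each i in [0,4]:
  i=0: ✓ (witness j=1)
  i=1: ✗ (none in [2,2])
  i=2: ✗ (none in [3,3])
  i=3: ✓ (witness j=4)
  i=4: ✓ (witness j=5)
Positions where it holds: {0, 3, 4} → 3.

3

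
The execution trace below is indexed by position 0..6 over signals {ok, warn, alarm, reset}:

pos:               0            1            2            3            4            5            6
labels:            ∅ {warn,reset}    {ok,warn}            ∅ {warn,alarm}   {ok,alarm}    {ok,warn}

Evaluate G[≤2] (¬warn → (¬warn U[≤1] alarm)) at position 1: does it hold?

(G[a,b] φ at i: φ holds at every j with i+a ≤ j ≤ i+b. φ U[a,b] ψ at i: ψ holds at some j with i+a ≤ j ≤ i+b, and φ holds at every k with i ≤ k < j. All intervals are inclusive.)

Check (¬warn → (¬warn U[≤1] alarm)) at every j in [1,3]:
  j=1: antecedent false → ✓
  j=2: antecedent false → ✓
  j=3: antecedent true; consequent holds → ✓
All positions satisfy it → formula holds.

Holds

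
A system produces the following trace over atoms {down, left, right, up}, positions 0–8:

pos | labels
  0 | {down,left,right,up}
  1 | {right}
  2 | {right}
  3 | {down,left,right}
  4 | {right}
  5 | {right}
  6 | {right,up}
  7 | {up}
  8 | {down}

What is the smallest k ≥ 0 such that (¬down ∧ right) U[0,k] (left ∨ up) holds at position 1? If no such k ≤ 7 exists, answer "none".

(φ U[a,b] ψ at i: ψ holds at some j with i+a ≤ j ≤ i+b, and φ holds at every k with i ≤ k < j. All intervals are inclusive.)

2

Need earliest j ≥ 1 with (left ∨ up), and (¬down ∧ right) at every k in [1,j-1].
  j=1: rhs fails.
  j=2: rhs fails.
  j=3: rhs holds; lhs holds on [1,2]. k = 2.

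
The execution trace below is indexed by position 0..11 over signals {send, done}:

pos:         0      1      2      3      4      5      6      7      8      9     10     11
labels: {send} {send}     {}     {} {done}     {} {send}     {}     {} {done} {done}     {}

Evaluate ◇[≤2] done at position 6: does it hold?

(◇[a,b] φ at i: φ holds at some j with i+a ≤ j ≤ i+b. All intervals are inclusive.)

No

Check done at each j in [6,8]:
  j=6: false
  j=7: false
  j=8: false
No position in the window satisfies it → formula fails.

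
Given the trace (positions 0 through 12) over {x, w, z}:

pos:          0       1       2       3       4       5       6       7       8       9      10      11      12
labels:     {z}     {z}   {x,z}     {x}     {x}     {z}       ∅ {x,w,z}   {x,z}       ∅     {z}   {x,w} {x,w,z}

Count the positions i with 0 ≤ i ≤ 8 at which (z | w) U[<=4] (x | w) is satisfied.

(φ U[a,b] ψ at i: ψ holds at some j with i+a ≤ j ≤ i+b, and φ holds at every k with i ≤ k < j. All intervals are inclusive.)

7

Evaluate at each i in [0,8]:
  i=0: ✓ (rhs at j=2; lhs holds on [0,1])
  i=1: ✓ (rhs at j=2; lhs holds on [1,1])
  i=2: ✓ (rhs at j=2)
  i=3: ✓ (rhs at j=3)
  i=4: ✓ (rhs at j=4)
  i=5: ✗ (lhs fails at k=6 before rhs at j=7)
  i=6: ✗ (lhs fails at k=6 before rhs at j=7)
  i=7: ✓ (rhs at j=7)
  i=8: ✓ (rhs at j=8)
Positions where it holds: {0, 1, 2, 3, 4, 7, 8} → 7.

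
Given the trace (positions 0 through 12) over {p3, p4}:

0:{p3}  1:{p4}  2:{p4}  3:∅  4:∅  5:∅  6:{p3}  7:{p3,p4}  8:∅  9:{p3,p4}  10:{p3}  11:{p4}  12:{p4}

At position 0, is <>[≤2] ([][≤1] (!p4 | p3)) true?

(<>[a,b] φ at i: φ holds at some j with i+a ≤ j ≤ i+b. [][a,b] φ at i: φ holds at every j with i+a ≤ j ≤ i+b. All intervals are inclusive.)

Check [][≤1] (!p4 | p3) at each j in [0,2]:
  j=0: fails at 1
  j=1: fails at 1
  j=2: fails at 2
No position in the window satisfies it → formula fails.

No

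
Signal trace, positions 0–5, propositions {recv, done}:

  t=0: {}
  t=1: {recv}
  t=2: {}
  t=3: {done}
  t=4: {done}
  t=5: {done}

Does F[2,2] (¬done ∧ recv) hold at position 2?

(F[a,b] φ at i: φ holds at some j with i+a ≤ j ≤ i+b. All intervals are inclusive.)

No

Check (¬done ∧ recv) at each j in [4,4]:
  j=4: false
No position in the window satisfies it → formula fails.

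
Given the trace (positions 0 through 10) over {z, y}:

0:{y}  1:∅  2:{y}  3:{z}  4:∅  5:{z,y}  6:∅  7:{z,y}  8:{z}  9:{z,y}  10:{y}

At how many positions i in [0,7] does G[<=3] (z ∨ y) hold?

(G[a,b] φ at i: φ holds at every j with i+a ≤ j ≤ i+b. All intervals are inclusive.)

1

Evaluate at each i in [0,7]:
  i=0: ✗ (fails at j=1)
  i=1: ✗ (fails at j=1)
  i=2: ✗ (fails at j=4)
  i=3: ✗ (fails at j=4)
  i=4: ✗ (fails at j=4)
  i=5: ✗ (fails at j=6)
  i=6: ✗ (fails at j=6)
  i=7: ✓ (all of [7,10])
Positions where it holds: {7} → 1.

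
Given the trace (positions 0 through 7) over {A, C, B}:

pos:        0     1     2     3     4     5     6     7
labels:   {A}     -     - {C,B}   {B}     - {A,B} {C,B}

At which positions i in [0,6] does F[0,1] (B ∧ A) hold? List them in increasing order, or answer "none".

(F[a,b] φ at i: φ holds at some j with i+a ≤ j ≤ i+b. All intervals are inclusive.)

Evaluate at each i in [0,6]:
  i=0: ✗ (none in [0,1])
  i=1: ✗ (none in [1,2])
  i=2: ✗ (none in [2,3])
  i=3: ✗ (none in [3,4])
  i=4: ✗ (none in [4,5])
  i=5: ✓ (witness j=6)
  i=6: ✓ (witness j=6)

5, 6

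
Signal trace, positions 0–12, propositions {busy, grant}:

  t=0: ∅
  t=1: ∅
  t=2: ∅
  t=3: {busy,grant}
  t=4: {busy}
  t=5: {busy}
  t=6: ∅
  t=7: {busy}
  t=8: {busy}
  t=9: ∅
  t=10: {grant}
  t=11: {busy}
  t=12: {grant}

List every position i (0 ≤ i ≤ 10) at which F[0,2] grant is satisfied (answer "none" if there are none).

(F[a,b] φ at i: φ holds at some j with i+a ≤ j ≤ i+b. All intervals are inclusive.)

1, 2, 3, 8, 9, 10

Evaluate at each i in [0,10]:
  i=0: ✗ (none in [0,2])
  i=1: ✓ (witness j=3)
  i=2: ✓ (witness j=3)
  i=3: ✓ (witness j=3)
  i=4: ✗ (none in [4,6])
  i=5: ✗ (none in [5,7])
  i=6: ✗ (none in [6,8])
  i=7: ✗ (none in [7,9])
  i=8: ✓ (witness j=10)
  i=9: ✓ (witness j=10)
  i=10: ✓ (witness j=10)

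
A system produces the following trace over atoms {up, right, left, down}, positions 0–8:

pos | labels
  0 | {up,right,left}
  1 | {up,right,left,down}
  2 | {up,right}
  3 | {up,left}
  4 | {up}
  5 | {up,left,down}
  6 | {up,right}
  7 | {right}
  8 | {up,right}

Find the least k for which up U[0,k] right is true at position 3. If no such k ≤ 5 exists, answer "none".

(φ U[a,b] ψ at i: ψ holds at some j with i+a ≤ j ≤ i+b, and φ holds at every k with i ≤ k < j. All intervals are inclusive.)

Need earliest j ≥ 3 with right, and up at every k in [3,j-1].
  j=3: rhs fails.
  j=4: rhs fails.
  j=5: rhs fails.
  j=6: rhs holds; lhs holds on [3,5]. k = 3.

3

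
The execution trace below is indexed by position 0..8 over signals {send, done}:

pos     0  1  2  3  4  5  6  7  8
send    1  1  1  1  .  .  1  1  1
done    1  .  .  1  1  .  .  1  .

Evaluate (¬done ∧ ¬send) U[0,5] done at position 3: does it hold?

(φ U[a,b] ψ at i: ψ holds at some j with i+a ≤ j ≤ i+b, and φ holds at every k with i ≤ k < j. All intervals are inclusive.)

Need some j in [3,8] with done, and (¬done ∧ ¬send) at every k in [3,j-1].
  j=3: done holds; no prefix to check → satisfied.

True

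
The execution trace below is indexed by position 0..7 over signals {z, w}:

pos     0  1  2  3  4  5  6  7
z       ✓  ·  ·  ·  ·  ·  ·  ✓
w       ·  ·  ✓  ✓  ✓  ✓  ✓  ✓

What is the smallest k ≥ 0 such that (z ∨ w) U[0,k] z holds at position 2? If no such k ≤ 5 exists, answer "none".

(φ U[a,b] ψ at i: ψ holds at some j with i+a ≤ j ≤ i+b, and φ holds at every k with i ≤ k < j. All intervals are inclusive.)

5

Need earliest j ≥ 2 with z, and (z ∨ w) at every k in [2,j-1].
  j=2: rhs fails.
  j=3: rhs fails.
  j=4: rhs fails.
  j=5: rhs fails.
  j=6: rhs fails.
  j=7: rhs holds; lhs holds on [2,6]. k = 5.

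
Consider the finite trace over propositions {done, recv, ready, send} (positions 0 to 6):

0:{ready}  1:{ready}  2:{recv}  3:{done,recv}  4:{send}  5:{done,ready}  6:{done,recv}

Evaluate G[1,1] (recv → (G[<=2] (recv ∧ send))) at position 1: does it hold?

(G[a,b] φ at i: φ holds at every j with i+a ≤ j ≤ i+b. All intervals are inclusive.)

Does not hold

Check (recv → (G[<=2] (recv ∧ send))) at every j in [2,2]:
  j=2: antecedent true; consequent fails at 2 → ✗
Fails at j=2 → formula fails.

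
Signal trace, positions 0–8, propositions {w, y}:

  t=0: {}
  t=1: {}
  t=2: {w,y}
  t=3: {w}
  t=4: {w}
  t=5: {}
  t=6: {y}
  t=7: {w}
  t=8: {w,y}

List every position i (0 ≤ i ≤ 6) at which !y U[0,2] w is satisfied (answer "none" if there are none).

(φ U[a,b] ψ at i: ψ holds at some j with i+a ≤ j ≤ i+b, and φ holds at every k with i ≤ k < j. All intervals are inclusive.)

Evaluate at each i in [0,6]:
  i=0: ✓ (rhs at j=2; lhs holds on [0,1])
  i=1: ✓ (rhs at j=2; lhs holds on [1,1])
  i=2: ✓ (rhs at j=2)
  i=3: ✓ (rhs at j=3)
  i=4: ✓ (rhs at j=4)
  i=5: ✗ (lhs fails at k=6 before rhs at j=7)
  i=6: ✗ (lhs fails at k=6 before rhs at j=7)

0, 1, 2, 3, 4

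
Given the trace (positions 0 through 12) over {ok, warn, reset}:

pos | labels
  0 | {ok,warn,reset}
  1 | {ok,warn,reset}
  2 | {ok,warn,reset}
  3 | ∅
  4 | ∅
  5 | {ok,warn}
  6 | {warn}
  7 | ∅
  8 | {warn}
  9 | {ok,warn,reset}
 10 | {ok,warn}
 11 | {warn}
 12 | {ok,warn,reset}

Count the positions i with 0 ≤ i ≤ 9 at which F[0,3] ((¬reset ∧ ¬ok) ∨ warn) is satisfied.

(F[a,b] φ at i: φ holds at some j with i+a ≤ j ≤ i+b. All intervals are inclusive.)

10

Evaluate at each i in [0,9]:
  i=0: ✓ (witness j=0)
  i=1: ✓ (witness j=1)
  i=2: ✓ (witness j=2)
  i=3: ✓ (witness j=3)
  i=4: ✓ (witness j=4)
  i=5: ✓ (witness j=5)
  i=6: ✓ (witness j=6)
  i=7: ✓ (witness j=7)
  i=8: ✓ (witness j=8)
  i=9: ✓ (witness j=9)
Positions where it holds: {0, 1, 2, 3, 4, 5, 6, 7, 8, 9} → 10.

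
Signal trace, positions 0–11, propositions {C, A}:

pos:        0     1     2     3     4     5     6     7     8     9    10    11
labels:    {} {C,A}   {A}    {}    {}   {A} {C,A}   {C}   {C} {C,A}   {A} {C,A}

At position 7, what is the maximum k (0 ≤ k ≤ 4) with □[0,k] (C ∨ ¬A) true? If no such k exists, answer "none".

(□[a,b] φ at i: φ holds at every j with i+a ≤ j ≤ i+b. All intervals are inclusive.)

2

(C ∨ ¬A) must hold from j=7 onward; find where it first fails.
  j=7: holds
  j=8: holds
  j=9: holds
  j=10: fails
Holds on [7,9], so largest k = 2.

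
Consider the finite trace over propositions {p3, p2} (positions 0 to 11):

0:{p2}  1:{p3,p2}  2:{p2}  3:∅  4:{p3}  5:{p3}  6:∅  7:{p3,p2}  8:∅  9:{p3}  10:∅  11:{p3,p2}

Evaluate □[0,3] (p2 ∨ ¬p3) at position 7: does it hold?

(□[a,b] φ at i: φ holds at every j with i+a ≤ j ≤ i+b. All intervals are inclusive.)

False

Check (p2 ∨ ¬p3) at every j in [7,10]:
  j=7: true
  j=8: true
  j=9: false
  j=10: true
Fails at j=9 → formula fails.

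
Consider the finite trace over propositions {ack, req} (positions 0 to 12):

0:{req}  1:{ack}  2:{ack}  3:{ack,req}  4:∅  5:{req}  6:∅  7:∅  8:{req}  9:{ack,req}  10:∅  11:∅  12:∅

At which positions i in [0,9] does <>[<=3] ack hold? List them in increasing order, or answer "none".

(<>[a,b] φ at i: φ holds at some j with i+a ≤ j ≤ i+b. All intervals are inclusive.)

Evaluate at each i in [0,9]:
  i=0: ✓ (witness j=1)
  i=1: ✓ (witness j=1)
  i=2: ✓ (witness j=2)
  i=3: ✓ (witness j=3)
  i=4: ✗ (none in [4,7])
  i=5: ✗ (none in [5,8])
  i=6: ✓ (witness j=9)
  i=7: ✓ (witness j=9)
  i=8: ✓ (witness j=9)
  i=9: ✓ (witness j=9)

0, 1, 2, 3, 6, 7, 8, 9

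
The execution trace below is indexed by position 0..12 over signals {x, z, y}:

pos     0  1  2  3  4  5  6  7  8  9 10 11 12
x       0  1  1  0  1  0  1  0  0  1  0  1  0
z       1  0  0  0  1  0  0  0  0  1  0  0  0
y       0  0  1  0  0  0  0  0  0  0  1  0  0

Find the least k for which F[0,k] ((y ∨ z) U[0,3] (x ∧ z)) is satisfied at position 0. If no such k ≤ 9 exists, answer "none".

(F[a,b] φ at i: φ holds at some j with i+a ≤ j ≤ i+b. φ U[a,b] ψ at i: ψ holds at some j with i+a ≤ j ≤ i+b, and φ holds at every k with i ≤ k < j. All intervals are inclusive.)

4

Scan j = 0,1,… for ((y ∨ z) U[0,3] (x ∧ z)):
  j=0: fails
  j=1: fails
  j=2: fails
  j=3: fails
  j=4: holds
First hit at j=4, so smallest k = 4-0 = 4.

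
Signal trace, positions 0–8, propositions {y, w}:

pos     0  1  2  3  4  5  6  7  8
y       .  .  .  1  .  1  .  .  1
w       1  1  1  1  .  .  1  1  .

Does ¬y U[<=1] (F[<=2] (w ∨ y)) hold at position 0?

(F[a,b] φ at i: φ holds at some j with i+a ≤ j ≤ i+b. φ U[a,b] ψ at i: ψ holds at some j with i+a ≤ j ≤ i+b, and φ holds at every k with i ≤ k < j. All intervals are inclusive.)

Need some j in [0,1] with F[<=2] (w ∨ y), and ¬y at every k in [0,j-1].
  j=0: F[<=2] (w ∨ y) holds; no prefix to check → satisfied.

Holds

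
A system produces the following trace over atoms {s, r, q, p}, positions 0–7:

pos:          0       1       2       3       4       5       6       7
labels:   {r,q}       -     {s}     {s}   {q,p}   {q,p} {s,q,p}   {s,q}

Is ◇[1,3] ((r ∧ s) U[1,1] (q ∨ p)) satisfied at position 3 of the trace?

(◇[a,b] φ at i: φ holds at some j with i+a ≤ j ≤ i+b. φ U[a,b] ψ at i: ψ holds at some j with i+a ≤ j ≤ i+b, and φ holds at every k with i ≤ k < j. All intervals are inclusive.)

False

Check ((r ∧ s) U[1,1] (q ∨ p)) at each j in [4,6]:
  j=4: fails
  j=5: fails
  j=6: fails
No position in the window satisfies it → formula fails.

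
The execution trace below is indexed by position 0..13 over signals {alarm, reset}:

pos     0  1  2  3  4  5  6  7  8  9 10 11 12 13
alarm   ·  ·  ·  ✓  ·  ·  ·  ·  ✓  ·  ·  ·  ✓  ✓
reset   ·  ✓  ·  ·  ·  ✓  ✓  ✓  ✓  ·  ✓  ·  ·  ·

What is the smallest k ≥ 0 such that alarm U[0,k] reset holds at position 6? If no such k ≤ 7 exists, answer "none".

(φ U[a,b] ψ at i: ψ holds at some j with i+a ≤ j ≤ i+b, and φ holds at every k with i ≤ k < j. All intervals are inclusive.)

Need earliest j ≥ 6 with reset, and alarm at every k in [6,j-1].
  j=6: rhs holds (empty prefix). k = 0.

0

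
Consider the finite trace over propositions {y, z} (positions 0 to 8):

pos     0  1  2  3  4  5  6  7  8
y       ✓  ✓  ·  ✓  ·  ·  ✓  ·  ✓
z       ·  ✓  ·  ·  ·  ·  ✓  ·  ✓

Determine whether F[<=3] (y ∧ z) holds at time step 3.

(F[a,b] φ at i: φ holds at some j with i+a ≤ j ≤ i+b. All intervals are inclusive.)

Yes

Check (y ∧ z) at each j in [3,6]:
  j=3: false
  j=4: false
  j=5: false
  j=6: true
Found at j=6 → formula holds.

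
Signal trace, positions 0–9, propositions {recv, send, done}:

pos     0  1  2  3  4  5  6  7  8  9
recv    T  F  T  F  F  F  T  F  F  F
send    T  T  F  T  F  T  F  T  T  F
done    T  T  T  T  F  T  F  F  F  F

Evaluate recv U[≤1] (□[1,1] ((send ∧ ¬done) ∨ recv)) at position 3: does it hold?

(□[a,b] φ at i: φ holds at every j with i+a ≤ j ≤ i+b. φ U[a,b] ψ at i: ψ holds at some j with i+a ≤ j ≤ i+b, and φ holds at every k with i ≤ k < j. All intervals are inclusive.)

Need some j in [3,4] with □[1,1] ((send ∧ ¬done) ∨ recv), and recv at every k in [3,j-1].
  j=3: □[1,1] ((send ∧ ¬done) ∨ recv) — fails at 4.
  j=4: □[1,1] ((send ∧ ¬done) ∨ recv) — fails at 5.
No j in the window works → until fails.

Does not hold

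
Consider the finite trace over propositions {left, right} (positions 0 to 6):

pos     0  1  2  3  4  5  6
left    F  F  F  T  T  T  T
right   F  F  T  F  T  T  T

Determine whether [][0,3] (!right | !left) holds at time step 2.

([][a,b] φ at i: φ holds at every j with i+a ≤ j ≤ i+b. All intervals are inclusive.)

Does not hold

Check (!right | !left) at every j in [2,5]:
  j=2: true
  j=3: true
  j=4: false
  j=5: false
Fails at j=4 → formula fails.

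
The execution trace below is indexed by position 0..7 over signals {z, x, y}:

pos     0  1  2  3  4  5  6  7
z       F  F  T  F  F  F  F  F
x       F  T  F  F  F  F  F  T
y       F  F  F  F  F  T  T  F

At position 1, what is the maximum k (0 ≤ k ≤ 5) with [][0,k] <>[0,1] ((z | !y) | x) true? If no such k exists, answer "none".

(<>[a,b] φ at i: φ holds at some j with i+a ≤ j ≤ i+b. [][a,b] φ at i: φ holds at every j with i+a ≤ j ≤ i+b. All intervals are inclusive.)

<>[0,1] ((z | !y) | x) must hold from j=1 onward; find where it first fails.
  j=1: holds
  j=2: holds
  j=3: holds
  j=4: holds
  j=5: fails
Holds on [1,4], so largest k = 3.

3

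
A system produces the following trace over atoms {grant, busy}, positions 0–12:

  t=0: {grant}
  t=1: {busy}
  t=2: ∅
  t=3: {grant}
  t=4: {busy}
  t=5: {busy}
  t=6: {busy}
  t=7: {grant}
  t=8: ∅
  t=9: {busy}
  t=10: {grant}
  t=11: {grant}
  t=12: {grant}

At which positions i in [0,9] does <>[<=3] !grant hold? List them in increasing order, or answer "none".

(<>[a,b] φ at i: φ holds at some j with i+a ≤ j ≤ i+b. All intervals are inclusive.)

Evaluate at each i in [0,9]:
  i=0: ✓ (witness j=1)
  i=1: ✓ (witness j=1)
  i=2: ✓ (witness j=2)
  i=3: ✓ (witness j=4)
  i=4: ✓ (witness j=4)
  i=5: ✓ (witness j=5)
  i=6: ✓ (witness j=6)
  i=7: ✓ (witness j=8)
  i=8: ✓ (witness j=8)
  i=9: ✓ (witness j=9)

0, 1, 2, 3, 4, 5, 6, 7, 8, 9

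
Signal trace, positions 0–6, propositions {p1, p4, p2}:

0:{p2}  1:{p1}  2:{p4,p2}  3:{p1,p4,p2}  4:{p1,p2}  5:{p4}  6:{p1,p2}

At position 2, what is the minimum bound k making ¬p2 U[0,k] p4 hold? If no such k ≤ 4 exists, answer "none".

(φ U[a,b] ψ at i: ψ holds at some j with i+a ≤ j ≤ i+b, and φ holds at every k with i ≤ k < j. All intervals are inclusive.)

Need earliest j ≥ 2 with p4, and ¬p2 at every k in [2,j-1].
  j=2: rhs holds (empty prefix). k = 0.

0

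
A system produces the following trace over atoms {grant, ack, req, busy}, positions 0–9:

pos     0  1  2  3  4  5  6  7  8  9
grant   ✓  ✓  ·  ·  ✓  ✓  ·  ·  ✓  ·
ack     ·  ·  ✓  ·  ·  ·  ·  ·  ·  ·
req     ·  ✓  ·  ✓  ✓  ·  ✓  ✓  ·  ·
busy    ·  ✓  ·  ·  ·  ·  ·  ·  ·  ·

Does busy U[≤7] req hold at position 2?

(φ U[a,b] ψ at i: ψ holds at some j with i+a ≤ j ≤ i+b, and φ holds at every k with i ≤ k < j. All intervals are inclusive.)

False

Need some j in [2,9] with req, and busy at every k in [2,j-1].
  j=2: req false.
  j=3: req holds, but busy fails at k=2 → not this j.
  j=4: req holds, but busy fails at k=2 → not this j.
  j=5: req false.
  j=6: req holds, but busy fails at k=2 → not this j.
  j=7: req holds, but busy fails at k=2 → not this j.
  j=8: req false.
  j=9: req false.
No j in the window works → until fails.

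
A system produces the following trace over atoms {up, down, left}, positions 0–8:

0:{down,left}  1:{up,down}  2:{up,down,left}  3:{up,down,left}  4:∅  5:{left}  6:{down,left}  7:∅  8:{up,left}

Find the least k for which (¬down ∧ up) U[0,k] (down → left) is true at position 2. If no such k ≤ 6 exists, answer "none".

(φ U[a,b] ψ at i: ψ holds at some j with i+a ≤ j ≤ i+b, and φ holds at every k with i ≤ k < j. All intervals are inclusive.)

0

Need earliest j ≥ 2 with (down → left), and (¬down ∧ up) at every k in [2,j-1].
  j=2: rhs holds (empty prefix). k = 0.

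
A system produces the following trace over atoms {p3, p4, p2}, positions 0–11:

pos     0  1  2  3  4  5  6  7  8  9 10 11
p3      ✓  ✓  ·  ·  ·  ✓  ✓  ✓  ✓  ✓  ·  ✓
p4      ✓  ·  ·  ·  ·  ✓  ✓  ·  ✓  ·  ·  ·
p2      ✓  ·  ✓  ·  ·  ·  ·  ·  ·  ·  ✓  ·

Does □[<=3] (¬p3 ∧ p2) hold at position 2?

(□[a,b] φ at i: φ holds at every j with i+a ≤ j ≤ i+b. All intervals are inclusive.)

False

Check (¬p3 ∧ p2) at every j in [2,5]:
  j=2: true
  j=3: false
  j=4: false
  j=5: false
Fails at j=3 → formula fails.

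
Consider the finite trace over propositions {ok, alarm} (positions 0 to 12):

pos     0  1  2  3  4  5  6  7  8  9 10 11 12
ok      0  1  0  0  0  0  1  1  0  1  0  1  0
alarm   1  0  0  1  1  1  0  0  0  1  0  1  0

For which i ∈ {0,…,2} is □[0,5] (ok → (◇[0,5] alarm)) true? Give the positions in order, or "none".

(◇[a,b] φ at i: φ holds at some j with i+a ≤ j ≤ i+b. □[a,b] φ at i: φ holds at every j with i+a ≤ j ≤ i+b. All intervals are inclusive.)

Evaluate at each i in [0,2]:
  i=0: ✓ (all of [0,5])
  i=1: ✓ (all of [1,6])
  i=2: ✓ (all of [2,7])

0, 1, 2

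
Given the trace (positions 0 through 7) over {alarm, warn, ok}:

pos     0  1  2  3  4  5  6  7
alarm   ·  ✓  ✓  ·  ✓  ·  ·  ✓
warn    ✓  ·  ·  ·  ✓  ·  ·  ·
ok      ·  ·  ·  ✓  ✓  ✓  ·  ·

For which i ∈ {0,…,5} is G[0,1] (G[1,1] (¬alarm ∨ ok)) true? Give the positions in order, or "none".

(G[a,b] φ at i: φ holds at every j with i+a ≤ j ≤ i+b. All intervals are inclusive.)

Evaluate at each i in [0,5]:
  i=0: ✗ (fails at j=0)
  i=1: ✗ (fails at j=1)
  i=2: ✓ (all of [2,3])
  i=3: ✓ (all of [3,4])
  i=4: ✓ (all of [4,5])
  i=5: ✗ (fails at j=6)

2, 3, 4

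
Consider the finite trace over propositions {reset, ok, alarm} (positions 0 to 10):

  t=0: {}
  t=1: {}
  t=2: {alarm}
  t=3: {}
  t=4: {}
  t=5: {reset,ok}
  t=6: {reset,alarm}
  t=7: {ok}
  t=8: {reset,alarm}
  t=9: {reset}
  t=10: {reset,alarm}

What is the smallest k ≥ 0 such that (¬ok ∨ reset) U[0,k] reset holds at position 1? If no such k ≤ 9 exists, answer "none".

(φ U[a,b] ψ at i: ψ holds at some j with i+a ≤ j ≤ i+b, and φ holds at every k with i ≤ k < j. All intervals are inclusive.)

Need earliest j ≥ 1 with reset, and (¬ok ∨ reset) at every k in [1,j-1].
  j=1: rhs fails.
  j=2: rhs fails.
  j=3: rhs fails.
  j=4: rhs fails.
  j=5: rhs holds; lhs holds on [1,4]. k = 4.

4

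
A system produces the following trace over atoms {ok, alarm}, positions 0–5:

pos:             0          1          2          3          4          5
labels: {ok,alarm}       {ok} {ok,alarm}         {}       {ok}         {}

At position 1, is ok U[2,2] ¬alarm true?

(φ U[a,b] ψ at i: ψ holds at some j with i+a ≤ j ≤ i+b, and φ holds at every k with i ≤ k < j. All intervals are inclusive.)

Yes

Need some j in [3,3] with ¬alarm, and ok at every k in [1,j-1].
  j=3: ¬alarm holds; ok holds at every k in [1,2] → satisfied.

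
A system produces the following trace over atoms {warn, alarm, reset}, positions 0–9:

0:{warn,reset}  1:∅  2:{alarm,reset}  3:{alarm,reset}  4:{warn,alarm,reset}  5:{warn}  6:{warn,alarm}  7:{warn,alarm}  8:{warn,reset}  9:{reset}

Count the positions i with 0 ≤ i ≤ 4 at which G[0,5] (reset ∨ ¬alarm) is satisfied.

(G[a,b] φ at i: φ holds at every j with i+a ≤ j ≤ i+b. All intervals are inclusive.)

1

Evaluate at each i in [0,4]:
  i=0: ✓ (all of [0,5])
  i=1: ✗ (fails at j=6)
  i=2: ✗ (fails at j=6)
  i=3: ✗ (fails at j=6)
  i=4: ✗ (fails at j=6)
Positions where it holds: {0} → 1.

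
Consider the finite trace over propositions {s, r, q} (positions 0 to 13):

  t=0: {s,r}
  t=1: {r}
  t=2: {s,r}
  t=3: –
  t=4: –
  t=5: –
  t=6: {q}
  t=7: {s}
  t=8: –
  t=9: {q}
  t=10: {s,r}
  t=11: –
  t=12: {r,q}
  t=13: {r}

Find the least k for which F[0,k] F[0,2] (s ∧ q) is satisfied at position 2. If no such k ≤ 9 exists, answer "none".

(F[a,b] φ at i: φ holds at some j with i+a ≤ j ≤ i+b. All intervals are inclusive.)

none

Scan j = 2,3,… for F[0,2] (s ∧ q):
  j=2: fails
  j=3: fails
  j=4: fails
  j=5: fails
  j=6: fails
  j=7: fails
  j=8: fails
  j=9: fails
  j=10: fails
  j=11: fails
No j in [2,11] satisfies it → none.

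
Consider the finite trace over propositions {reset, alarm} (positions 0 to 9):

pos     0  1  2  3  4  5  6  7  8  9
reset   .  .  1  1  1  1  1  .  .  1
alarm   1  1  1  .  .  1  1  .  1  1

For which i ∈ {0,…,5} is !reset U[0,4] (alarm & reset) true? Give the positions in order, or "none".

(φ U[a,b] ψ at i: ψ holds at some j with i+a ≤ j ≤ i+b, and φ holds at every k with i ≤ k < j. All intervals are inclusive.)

Evaluate at each i in [0,5]:
  i=0: ✓ (rhs at j=2; lhs holds on [0,1])
  i=1: ✓ (rhs at j=2; lhs holds on [1,1])
  i=2: ✓ (rhs at j=2)
  i=3: ✗ (lhs fails at k=3 before rhs at j=5)
  i=4: ✗ (lhs fails at k=4 before rhs at j=5)
  i=5: ✓ (rhs at j=5)

0, 1, 2, 5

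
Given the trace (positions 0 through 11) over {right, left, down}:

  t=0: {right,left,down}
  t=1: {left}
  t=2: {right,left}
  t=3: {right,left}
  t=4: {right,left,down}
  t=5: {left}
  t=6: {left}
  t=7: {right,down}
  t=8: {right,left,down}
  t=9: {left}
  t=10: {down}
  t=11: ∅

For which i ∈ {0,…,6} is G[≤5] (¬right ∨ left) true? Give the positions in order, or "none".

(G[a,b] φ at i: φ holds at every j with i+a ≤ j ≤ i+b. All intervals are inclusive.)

0, 1

Evaluate at each i in [0,6]:
  i=0: ✓ (all of [0,5])
  i=1: ✓ (all of [1,6])
  i=2: ✗ (fails at j=7)
  i=3: ✗ (fails at j=7)
  i=4: ✗ (fails at j=7)
  i=5: ✗ (fails at j=7)
  i=6: ✗ (fails at j=7)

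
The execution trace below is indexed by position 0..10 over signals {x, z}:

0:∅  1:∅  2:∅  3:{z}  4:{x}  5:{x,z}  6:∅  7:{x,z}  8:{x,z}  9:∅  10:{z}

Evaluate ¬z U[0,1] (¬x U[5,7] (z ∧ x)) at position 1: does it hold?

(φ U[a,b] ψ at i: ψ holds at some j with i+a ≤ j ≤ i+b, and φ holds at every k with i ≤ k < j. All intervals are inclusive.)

Need some j in [1,2] with (¬x U[5,7] (z ∧ x)), and ¬z at every k in [1,j-1].
  j=1: (¬x U[5,7] (z ∧ x)) — fails.
  j=2: (¬x U[5,7] (z ∧ x)) — fails.
No j in the window works → until fails.

Does not hold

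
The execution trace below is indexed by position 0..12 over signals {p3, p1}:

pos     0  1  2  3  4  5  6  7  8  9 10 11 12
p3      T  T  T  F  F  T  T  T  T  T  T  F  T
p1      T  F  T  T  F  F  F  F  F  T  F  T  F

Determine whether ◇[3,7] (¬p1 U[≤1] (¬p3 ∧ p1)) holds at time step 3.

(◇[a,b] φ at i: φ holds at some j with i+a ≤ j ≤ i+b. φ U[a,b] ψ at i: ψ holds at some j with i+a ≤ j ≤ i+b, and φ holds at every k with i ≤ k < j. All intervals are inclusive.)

Check (¬p1 U[≤1] (¬p3 ∧ p1)) at each j in [6,10]:
  j=6: fails
  j=7: fails
  j=8: fails
  j=9: fails
  j=10: holds
Found at j=10 → formula holds.

Holds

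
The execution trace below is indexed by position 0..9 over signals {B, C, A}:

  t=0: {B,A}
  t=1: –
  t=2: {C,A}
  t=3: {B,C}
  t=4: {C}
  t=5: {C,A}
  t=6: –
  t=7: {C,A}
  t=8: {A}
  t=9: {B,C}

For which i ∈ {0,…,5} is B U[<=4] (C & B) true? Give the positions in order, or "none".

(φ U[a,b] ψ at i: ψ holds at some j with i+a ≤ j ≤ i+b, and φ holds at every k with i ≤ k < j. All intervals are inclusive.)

Evaluate at each i in [0,5]:
  i=0: ✗ (lhs fails at k=1 before rhs at j=3)
  i=1: ✗ (lhs fails at k=1 before rhs at j=3)
  i=2: ✗ (lhs fails at k=2 before rhs at j=3)
  i=3: ✓ (rhs at j=3)
  i=4: ✗ (no rhs in [4,8])
  i=5: ✗ (lhs fails at k=5 before rhs at j=9)

3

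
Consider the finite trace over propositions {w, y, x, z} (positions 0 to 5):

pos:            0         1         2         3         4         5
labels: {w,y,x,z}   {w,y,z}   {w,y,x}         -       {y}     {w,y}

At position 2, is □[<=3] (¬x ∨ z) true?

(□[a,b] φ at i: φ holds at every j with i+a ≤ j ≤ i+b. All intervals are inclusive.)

Check (¬x ∨ z) at every j in [2,5]:
  j=2: false
  j=3: true
  j=4: true
  j=5: true
Fails at j=2 → formula fails.

False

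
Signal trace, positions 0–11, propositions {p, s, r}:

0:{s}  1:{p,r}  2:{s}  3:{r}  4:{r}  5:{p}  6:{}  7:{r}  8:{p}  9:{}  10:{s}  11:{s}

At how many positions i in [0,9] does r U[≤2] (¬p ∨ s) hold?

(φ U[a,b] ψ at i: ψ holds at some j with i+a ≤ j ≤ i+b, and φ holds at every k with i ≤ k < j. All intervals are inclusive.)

8

Evaluate at each i in [0,9]:
  i=0: ✓ (rhs at j=0)
  i=1: ✓ (rhs at j=2; lhs holds on [1,1])
  i=2: ✓ (rhs at j=2)
  i=3: ✓ (rhs at j=3)
  i=4: ✓ (rhs at j=4)
  i=5: ✗ (lhs fails at k=5 before rhs at j=6)
  i=6: ✓ (rhs at j=6)
  i=7: ✓ (rhs at j=7)
  i=8: ✗ (lhs fails at k=8 before rhs at j=9)
  i=9: ✓ (rhs at j=9)
Positions where it holds: {0, 1, 2, 3, 4, 6, 7, 9} → 8.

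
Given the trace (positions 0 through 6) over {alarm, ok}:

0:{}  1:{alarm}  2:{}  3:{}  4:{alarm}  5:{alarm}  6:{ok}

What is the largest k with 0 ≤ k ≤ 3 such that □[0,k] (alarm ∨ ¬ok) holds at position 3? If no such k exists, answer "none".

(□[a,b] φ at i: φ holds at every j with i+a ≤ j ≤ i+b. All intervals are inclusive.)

(alarm ∨ ¬ok) must hold from j=3 onward; find where it first fails.
  j=3: holds
  j=4: holds
  j=5: holds
  j=6: fails
Holds on [3,5], so largest k = 2.

2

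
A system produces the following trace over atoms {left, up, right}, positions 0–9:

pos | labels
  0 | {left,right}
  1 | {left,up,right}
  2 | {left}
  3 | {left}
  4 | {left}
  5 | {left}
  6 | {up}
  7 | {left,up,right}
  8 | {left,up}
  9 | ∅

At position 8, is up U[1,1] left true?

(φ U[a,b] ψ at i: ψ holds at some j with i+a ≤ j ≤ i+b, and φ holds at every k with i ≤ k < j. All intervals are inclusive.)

False

Need some j in [9,9] with left, and up at every k in [8,j-1].
  j=9: left false.
No j in the window works → until fails.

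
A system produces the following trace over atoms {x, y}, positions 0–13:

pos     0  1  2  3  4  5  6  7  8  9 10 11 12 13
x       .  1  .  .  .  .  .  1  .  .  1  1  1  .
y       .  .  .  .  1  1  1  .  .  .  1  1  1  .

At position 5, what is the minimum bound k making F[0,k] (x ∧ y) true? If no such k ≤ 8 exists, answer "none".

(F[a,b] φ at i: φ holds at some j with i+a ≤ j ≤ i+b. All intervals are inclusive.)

Scan j = 5,6,… for (x ∧ y):
  j=5: fails
  j=6: fails
  j=7: fails
  j=8: fails
  j=9: fails
  j=10: holds
First hit at j=10, so smallest k = 10-5 = 5.

5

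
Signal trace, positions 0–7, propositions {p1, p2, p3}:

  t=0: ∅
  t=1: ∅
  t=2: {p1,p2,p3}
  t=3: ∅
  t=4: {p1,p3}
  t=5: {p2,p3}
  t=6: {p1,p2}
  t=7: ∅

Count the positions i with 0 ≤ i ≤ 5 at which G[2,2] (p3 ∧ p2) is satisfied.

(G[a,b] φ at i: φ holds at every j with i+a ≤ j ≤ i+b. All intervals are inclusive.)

Evaluate at each i in [0,5]:
  i=0: ✓ (all of [2,2])
  i=1: ✗ (fails at j=3)
  i=2: ✗ (fails at j=4)
  i=3: ✓ (all of [5,5])
  i=4: ✗ (fails at j=6)
  i=5: ✗ (fails at j=7)
Positions where it holds: {0, 3} → 2.

2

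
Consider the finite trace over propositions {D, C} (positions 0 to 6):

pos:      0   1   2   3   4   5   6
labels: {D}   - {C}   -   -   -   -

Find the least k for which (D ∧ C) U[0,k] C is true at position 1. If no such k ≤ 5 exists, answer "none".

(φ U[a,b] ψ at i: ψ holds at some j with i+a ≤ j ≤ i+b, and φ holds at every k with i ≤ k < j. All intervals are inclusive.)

none

Need earliest j ≥ 1 with C, and (D ∧ C) at every k in [1,j-1].
  j=1: rhs fails.
  j=2: rhs holds but lhs fails at k=1.
  j=3: rhs fails.
  j=4: rhs fails.
  j=5: rhs fails.
  j=6: rhs fails.
No witness within the range → none.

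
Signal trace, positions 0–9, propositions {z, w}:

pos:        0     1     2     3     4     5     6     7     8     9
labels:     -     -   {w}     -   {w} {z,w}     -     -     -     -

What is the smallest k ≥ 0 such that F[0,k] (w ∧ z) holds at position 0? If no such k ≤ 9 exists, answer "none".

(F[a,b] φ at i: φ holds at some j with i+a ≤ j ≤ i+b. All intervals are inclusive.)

Scan j = 0,1,… for (w ∧ z):
  j=0: fails
  j=1: fails
  j=2: fails
  j=3: fails
  j=4: fails
  j=5: holds
First hit at j=5, so smallest k = 5-0 = 5.

5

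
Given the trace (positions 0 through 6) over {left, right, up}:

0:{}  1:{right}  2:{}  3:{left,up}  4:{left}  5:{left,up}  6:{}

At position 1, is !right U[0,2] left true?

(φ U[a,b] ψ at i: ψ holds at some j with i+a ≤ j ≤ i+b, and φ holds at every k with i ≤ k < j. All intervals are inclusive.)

Does not hold

Need some j in [1,3] with left, and !right at every k in [1,j-1].
  j=1: left false.
  j=2: left false.
  j=3: left holds, but !right fails at k=1 → not this j.
No j in the window works → until fails.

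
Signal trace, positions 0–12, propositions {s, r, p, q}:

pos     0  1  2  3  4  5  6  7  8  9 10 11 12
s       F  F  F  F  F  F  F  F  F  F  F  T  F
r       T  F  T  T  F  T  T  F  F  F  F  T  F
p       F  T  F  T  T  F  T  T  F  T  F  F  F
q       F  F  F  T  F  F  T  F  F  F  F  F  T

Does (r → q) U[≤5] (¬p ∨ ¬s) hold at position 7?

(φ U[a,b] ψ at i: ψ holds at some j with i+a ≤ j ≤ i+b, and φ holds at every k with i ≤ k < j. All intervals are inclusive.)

True

Need some j in [7,12] with (¬p ∨ ¬s), and (r → q) at every k in [7,j-1].
  j=7: (¬p ∨ ¬s) holds; no prefix to check → satisfied.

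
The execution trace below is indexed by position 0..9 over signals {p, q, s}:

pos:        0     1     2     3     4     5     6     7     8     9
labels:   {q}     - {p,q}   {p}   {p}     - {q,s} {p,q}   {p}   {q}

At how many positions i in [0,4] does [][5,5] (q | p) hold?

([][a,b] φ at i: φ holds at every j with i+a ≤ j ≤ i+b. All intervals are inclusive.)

4

Evaluate at each i in [0,4]:
  i=0: ✗ (fails at j=5)
  i=1: ✓ (all of [6,6])
  i=2: ✓ (all of [7,7])
  i=3: ✓ (all of [8,8])
  i=4: ✓ (all of [9,9])
Positions where it holds: {1, 2, 3, 4} → 4.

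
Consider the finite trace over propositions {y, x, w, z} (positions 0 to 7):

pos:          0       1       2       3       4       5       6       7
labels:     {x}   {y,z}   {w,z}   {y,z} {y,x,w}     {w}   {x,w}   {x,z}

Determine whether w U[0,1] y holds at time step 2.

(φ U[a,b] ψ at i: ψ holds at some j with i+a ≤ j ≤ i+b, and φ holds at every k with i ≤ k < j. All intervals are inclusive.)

Need some j in [2,3] with y, and w at every k in [2,j-1].
  j=2: y false.
  j=3: y holds; w holds at every k in [2,2] → satisfied.

Yes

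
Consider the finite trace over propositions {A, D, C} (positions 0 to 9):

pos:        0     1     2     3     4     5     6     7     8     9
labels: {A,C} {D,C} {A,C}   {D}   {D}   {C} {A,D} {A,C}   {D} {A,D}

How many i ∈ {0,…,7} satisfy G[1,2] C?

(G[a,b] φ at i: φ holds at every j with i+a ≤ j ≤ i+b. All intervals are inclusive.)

Evaluate at each i in [0,7]:
  i=0: ✓ (all of [1,2])
  i=1: ✗ (fails at j=3)
  i=2: ✗ (fails at j=3)
  i=3: ✗ (fails at j=4)
  i=4: ✗ (fails at j=6)
  i=5: ✗ (fails at j=6)
  i=6: ✗ (fails at j=8)
  i=7: ✗ (fails at j=8)
Positions where it holds: {0} → 1.

1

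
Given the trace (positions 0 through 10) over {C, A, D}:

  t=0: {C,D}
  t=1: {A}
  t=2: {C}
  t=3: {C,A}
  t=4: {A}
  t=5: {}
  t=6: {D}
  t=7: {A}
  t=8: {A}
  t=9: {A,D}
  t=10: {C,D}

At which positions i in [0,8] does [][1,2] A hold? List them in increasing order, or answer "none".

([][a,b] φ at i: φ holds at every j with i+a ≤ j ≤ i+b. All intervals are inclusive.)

Evaluate at each i in [0,8]:
  i=0: ✗ (fails at j=2)
  i=1: ✗ (fails at j=2)
  i=2: ✓ (all of [3,4])
  i=3: ✗ (fails at j=5)
  i=4: ✗ (fails at j=5)
  i=5: ✗ (fails at j=6)
  i=6: ✓ (all of [7,8])
  i=7: ✓ (all of [8,9])
  i=8: ✗ (fails at j=10)

2, 6, 7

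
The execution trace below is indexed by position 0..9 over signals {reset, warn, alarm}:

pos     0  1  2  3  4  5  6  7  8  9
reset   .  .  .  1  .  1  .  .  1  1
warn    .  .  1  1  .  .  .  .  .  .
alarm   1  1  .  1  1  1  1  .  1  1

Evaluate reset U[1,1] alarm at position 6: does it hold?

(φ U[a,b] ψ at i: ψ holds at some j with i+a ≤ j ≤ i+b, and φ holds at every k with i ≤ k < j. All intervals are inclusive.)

Need some j in [7,7] with alarm, and reset at every k in [6,j-1].
  j=7: alarm false.
No j in the window works → until fails.

No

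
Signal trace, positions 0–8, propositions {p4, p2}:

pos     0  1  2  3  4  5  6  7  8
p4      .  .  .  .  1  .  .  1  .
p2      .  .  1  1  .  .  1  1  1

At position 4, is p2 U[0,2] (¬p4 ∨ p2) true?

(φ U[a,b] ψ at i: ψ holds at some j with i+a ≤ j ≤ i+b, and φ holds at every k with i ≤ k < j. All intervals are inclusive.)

False

Need some j in [4,6] with (¬p4 ∨ p2), and p2 at every k in [4,j-1].
  j=4: (¬p4 ∨ p2) false.
  j=5: (¬p4 ∨ p2) holds, but p2 fails at k=4 → not this j.
  j=6: (¬p4 ∨ p2) holds, but p2 fails at k=4 → not this j.
No j in the window works → until fails.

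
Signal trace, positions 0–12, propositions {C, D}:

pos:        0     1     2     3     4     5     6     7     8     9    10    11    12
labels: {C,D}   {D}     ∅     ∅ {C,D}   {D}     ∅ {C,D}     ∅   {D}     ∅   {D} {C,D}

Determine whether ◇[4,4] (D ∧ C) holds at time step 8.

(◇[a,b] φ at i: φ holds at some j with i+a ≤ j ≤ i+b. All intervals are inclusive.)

Check (D ∧ C) at each j in [12,12]:
  j=12: true
Found at j=12 → formula holds.

True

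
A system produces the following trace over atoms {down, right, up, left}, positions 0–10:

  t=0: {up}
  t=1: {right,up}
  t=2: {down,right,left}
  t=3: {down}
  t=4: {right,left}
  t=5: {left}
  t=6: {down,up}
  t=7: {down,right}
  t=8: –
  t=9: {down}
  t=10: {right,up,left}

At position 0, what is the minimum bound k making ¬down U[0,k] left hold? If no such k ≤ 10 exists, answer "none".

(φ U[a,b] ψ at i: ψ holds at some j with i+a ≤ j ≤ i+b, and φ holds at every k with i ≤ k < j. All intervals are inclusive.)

2

Need earliest j ≥ 0 with left, and ¬down at every k in [0,j-1].
  j=0: rhs fails.
  j=1: rhs fails.
  j=2: rhs holds; lhs holds on [0,1]. k = 2.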